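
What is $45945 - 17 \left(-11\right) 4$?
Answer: $46693$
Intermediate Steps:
$45945 - 17 \left(-11\right) 4 = 45945 - \left(-187\right) 4 = 45945 - -748 = 45945 + 748 = 46693$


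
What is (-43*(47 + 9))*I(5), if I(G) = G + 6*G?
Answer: -84280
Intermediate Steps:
I(G) = 7*G
(-43*(47 + 9))*I(5) = (-43*(47 + 9))*(7*5) = -43*56*35 = -2408*35 = -84280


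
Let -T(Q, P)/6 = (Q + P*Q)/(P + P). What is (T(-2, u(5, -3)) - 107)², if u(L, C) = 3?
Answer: 9801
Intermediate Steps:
T(Q, P) = -3*(Q + P*Q)/P (T(Q, P) = -6*(Q + P*Q)/(P + P) = -6*(Q + P*Q)/(2*P) = -6*(Q + P*Q)*1/(2*P) = -3*(Q + P*Q)/P)
(T(-2, u(5, -3)) - 107)² = (-3*(-2)*(1 + 3)/3 - 107)² = (-3*(-2)*⅓*4 - 107)² = (8 - 107)² = (-99)² = 9801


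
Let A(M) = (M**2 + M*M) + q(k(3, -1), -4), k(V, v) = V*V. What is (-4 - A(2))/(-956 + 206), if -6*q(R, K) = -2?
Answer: 37/2250 ≈ 0.016444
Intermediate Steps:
k(V, v) = V**2
q(R, K) = 1/3 (q(R, K) = -1/6*(-2) = 1/3)
A(M) = 1/3 + 2*M**2 (A(M) = (M**2 + M*M) + 1/3 = (M**2 + M**2) + 1/3 = 2*M**2 + 1/3 = 1/3 + 2*M**2)
(-4 - A(2))/(-956 + 206) = (-4 - (1/3 + 2*2**2))/(-956 + 206) = (-4 - (1/3 + 2*4))/(-750) = -(-4 - (1/3 + 8))/750 = -(-4 - 1*25/3)/750 = -(-4 - 25/3)/750 = -1/750*(-37/3) = 37/2250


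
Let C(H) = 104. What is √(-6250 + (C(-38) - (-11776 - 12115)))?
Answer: 13*√105 ≈ 133.21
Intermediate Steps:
√(-6250 + (C(-38) - (-11776 - 12115))) = √(-6250 + (104 - (-11776 - 12115))) = √(-6250 + (104 - 1*(-23891))) = √(-6250 + (104 + 23891)) = √(-6250 + 23995) = √17745 = 13*√105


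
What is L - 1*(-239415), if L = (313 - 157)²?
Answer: 263751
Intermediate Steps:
L = 24336 (L = 156² = 24336)
L - 1*(-239415) = 24336 - 1*(-239415) = 24336 + 239415 = 263751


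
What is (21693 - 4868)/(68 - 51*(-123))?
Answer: 16825/6341 ≈ 2.6534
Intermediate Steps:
(21693 - 4868)/(68 - 51*(-123)) = 16825/(68 + 6273) = 16825/6341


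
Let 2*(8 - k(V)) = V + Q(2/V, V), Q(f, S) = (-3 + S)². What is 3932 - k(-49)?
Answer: 10503/2 ≈ 5251.5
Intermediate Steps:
k(V) = 8 - V/2 - (-3 + V)²/2 (k(V) = 8 - (V + (-3 + V)²)/2 = 8 + (-V/2 - (-3 + V)²/2) = 8 - V/2 - (-3 + V)²/2)
3932 - k(-49) = 3932 - (8 - ½*(-49) - (-3 - 49)²/2) = 3932 - (8 + 49/2 - ½*(-52)²) = 3932 - (8 + 49/2 - ½*2704) = 3932 - (8 + 49/2 - 1352) = 3932 - 1*(-2639/2) = 3932 + 2639/2 = 10503/2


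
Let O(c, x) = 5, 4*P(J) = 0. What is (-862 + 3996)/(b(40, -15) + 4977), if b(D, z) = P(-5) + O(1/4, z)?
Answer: 1567/2491 ≈ 0.62906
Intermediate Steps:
P(J) = 0 (P(J) = (1/4)*0 = 0)
b(D, z) = 5 (b(D, z) = 0 + 5 = 5)
(-862 + 3996)/(b(40, -15) + 4977) = (-862 + 3996)/(5 + 4977) = 3134/4982 = 3134*(1/4982) = 1567/2491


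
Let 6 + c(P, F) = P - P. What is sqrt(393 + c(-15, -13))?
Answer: 3*sqrt(43) ≈ 19.672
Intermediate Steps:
c(P, F) = -6 (c(P, F) = -6 + (P - P) = -6 + 0 = -6)
sqrt(393 + c(-15, -13)) = sqrt(393 - 6) = sqrt(387) = 3*sqrt(43)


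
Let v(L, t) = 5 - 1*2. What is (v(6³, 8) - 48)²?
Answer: 2025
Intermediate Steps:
v(L, t) = 3 (v(L, t) = 5 - 2 = 3)
(v(6³, 8) - 48)² = (3 - 48)² = (-45)² = 2025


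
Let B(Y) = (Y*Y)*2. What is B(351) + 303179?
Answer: 549581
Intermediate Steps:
B(Y) = 2*Y**2 (B(Y) = Y**2*2 = 2*Y**2)
B(351) + 303179 = 2*351**2 + 303179 = 2*123201 + 303179 = 246402 + 303179 = 549581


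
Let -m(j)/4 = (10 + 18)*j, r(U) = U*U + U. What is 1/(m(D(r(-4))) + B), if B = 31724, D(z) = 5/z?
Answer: 3/95032 ≈ 3.1568e-5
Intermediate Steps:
r(U) = U + U² (r(U) = U² + U = U + U²)
m(j) = -112*j (m(j) = -4*(10 + 18)*j = -112*j)
1/(m(D(r(-4))) + B) = 1/(-560/((-4*(1 - 4))) + 31724) = 1/(-560/((-4*(-3))) + 31724) = 1/(-560/12 + 31724) = 1/(-112*5/12 + 31724) = 1/(-140/3 + 31724) = 1/(95032/3) = 3/95032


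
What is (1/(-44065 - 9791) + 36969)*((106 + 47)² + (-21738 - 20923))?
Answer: -9582694854419/13464 ≈ -7.1173e+8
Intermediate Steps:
(1/(-44065 - 9791) + 36969)*((106 + 47)² + (-21738 - 20923)) = (1/(-53856) + 36969)*(153² - 42661) = (-1/53856 + 36969)*(23409 - 42661) = (1991002463/53856)*(-19252) = -9582694854419/13464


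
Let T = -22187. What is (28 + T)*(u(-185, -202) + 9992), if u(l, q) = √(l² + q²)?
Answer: -221412728 - 22159*√75029 ≈ -2.2748e+8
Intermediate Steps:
(28 + T)*(u(-185, -202) + 9992) = (28 - 22187)*(√((-185)² + (-202)²) + 9992) = -22159*(√(34225 + 40804) + 9992) = -22159*(√75029 + 9992) = -22159*(9992 + √75029) = -221412728 - 22159*√75029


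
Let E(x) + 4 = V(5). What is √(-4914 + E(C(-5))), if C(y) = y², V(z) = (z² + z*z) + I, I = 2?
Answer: I*√4866 ≈ 69.757*I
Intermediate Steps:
V(z) = 2 + 2*z² (V(z) = (z² + z*z) + 2 = (z² + z²) + 2 = 2*z² + 2 = 2 + 2*z²)
E(x) = 48 (E(x) = -4 + (2 + 2*5²) = -4 + (2 + 2*25) = -4 + (2 + 50) = -4 + 52 = 48)
√(-4914 + E(C(-5))) = √(-4914 + 48) = √(-4866) = I*√4866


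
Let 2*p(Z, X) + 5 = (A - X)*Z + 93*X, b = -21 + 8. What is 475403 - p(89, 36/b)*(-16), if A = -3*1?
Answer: 6150799/13 ≈ 4.7314e+5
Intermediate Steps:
A = -3
b = -13
p(Z, X) = -5/2 + 93*X/2 + Z*(-3 - X)/2 (p(Z, X) = -5/2 + ((-3 - X)*Z + 93*X)/2 = -5/2 + (Z*(-3 - X) + 93*X)/2 = -5/2 + (93*X + Z*(-3 - X))/2 = -5/2 + (93*X/2 + Z*(-3 - X)/2) = -5/2 + 93*X/2 + Z*(-3 - X)/2)
475403 - p(89, 36/b)*(-16) = 475403 - (-5/2 - 3/2*89 + 93*(36/(-13))/2 - 1/2*36/(-13)*89)*(-16) = 475403 - (-5/2 - 267/2 + 93*(36*(-1/13))/2 - 1/2*36*(-1/13)*89)*(-16) = 475403 - (-5/2 - 267/2 + (93/2)*(-36/13) - 1/2*(-36/13)*89)*(-16) = 475403 - (-5/2 - 267/2 - 1674/13 + 1602/13)*(-16) = 475403 - (-1840)*(-16)/13 = 475403 - 1*29440/13 = 475403 - 29440/13 = 6150799/13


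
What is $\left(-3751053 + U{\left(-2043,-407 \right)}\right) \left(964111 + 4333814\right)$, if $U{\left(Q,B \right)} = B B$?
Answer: $-18995201486700$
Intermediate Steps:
$U{\left(Q,B \right)} = B^{2}$
$\left(-3751053 + U{\left(-2043,-407 \right)}\right) \left(964111 + 4333814\right) = \left(-3751053 + \left(-407\right)^{2}\right) \left(964111 + 4333814\right) = \left(-3751053 + 165649\right) 5297925 = \left(-3585404\right) 5297925 = -18995201486700$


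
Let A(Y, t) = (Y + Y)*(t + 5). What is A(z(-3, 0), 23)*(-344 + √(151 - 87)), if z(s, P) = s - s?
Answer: 0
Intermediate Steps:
z(s, P) = 0
A(Y, t) = 2*Y*(5 + t) (A(Y, t) = (2*Y)*(5 + t) = 2*Y*(5 + t))
A(z(-3, 0), 23)*(-344 + √(151 - 87)) = (2*0*(5 + 23))*(-344 + √(151 - 87)) = (2*0*28)*(-344 + √64) = 0*(-344 + 8) = 0*(-336) = 0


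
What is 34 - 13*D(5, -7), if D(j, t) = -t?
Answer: -57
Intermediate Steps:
34 - 13*D(5, -7) = 34 - (-13)*(-7) = 34 - 13*7 = 34 - 91 = -57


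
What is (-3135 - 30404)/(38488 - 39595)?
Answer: 33539/1107 ≈ 30.297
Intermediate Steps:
(-3135 - 30404)/(38488 - 39595) = -33539/(-1107) = -33539*(-1/1107) = 33539/1107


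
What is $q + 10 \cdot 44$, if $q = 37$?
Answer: $477$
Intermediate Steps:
$q + 10 \cdot 44 = 37 + 10 \cdot 44 = 37 + 440 = 477$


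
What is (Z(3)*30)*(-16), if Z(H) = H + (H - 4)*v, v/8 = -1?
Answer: -5280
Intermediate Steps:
v = -8 (v = 8*(-1) = -8)
Z(H) = 32 - 7*H (Z(H) = H + (H - 4)*(-8) = H + (-4 + H)*(-8) = H + (32 - 8*H) = 32 - 7*H)
(Z(3)*30)*(-16) = ((32 - 7*3)*30)*(-16) = ((32 - 21)*30)*(-16) = (11*30)*(-16) = 330*(-16) = -5280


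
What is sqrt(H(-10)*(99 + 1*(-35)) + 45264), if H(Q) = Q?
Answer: 4*sqrt(2789) ≈ 211.24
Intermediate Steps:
sqrt(H(-10)*(99 + 1*(-35)) + 45264) = sqrt(-10*(99 + 1*(-35)) + 45264) = sqrt(-10*(99 - 35) + 45264) = sqrt(-10*64 + 45264) = sqrt(-640 + 45264) = sqrt(44624) = 4*sqrt(2789)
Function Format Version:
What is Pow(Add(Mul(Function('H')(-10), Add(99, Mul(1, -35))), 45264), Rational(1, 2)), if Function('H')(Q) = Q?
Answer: Mul(4, Pow(2789, Rational(1, 2))) ≈ 211.24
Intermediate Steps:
Pow(Add(Mul(Function('H')(-10), Add(99, Mul(1, -35))), 45264), Rational(1, 2)) = Pow(Add(Mul(-10, Add(99, Mul(1, -35))), 45264), Rational(1, 2)) = Pow(Add(Mul(-10, Add(99, -35)), 45264), Rational(1, 2)) = Pow(Add(Mul(-10, 64), 45264), Rational(1, 2)) = Pow(Add(-640, 45264), Rational(1, 2)) = Pow(44624, Rational(1, 2)) = Mul(4, Pow(2789, Rational(1, 2)))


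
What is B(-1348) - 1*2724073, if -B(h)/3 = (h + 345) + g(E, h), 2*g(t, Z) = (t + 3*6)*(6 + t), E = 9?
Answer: -5443343/2 ≈ -2.7217e+6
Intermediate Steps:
g(t, Z) = (6 + t)*(18 + t)/2 (g(t, Z) = ((t + 3*6)*(6 + t))/2 = ((t + 18)*(6 + t))/2 = ((18 + t)*(6 + t))/2 = ((6 + t)*(18 + t))/2 = (6 + t)*(18 + t)/2)
B(h) = -3285/2 - 3*h (B(h) = -3*((h + 345) + (54 + (½)*9² + 12*9)) = -3*((345 + h) + (54 + (½)*81 + 108)) = -3*((345 + h) + (54 + 81/2 + 108)) = -3*((345 + h) + 405/2) = -3*(1095/2 + h) = -3285/2 - 3*h)
B(-1348) - 1*2724073 = (-3285/2 - 3*(-1348)) - 1*2724073 = (-3285/2 + 4044) - 2724073 = 4803/2 - 2724073 = -5443343/2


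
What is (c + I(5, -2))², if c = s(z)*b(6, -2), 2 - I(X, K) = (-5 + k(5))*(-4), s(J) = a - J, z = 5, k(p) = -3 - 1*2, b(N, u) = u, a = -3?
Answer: 484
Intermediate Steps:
k(p) = -5 (k(p) = -3 - 2 = -5)
s(J) = -3 - J
I(X, K) = -38 (I(X, K) = 2 - (-5 - 5)*(-4) = 2 - (-10)*(-4) = 2 - 1*40 = 2 - 40 = -38)
c = 16 (c = (-3 - 1*5)*(-2) = (-3 - 5)*(-2) = -8*(-2) = 16)
(c + I(5, -2))² = (16 - 38)² = (-22)² = 484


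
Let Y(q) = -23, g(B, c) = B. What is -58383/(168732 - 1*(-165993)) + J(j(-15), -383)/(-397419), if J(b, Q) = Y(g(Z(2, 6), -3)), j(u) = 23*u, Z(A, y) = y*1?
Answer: -7731604934/44342024925 ≈ -0.17436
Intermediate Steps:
Z(A, y) = y
J(b, Q) = -23
-58383/(168732 - 1*(-165993)) + J(j(-15), -383)/(-397419) = -58383/(168732 - 1*(-165993)) - 23/(-397419) = -58383/(168732 + 165993) - 23*(-1/397419) = -58383/334725 + 23/397419 = -58383*1/334725 + 23/397419 = -19461/111575 + 23/397419 = -7731604934/44342024925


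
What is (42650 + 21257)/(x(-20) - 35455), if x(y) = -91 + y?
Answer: -63907/35566 ≈ -1.7969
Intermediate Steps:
(42650 + 21257)/(x(-20) - 35455) = (42650 + 21257)/((-91 - 20) - 35455) = 63907/(-111 - 35455) = 63907/(-35566) = 63907*(-1/35566) = -63907/35566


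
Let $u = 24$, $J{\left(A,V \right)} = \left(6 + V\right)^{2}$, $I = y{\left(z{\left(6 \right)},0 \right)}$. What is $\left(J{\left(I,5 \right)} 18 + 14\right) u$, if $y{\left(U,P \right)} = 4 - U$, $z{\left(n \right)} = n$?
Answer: $52608$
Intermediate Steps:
$I = -2$ ($I = 4 - 6 = -2$)
$\left(J{\left(I,5 \right)} 18 + 14\right) u = \left(\left(6 + 5\right)^{2} \cdot 18 + 14\right) 24 = \left(11^{2} \cdot 18 + 14\right) 24 = \left(121 \cdot 18 + 14\right) 24 = \left(2178 + 14\right) 24 = 2192 \cdot 24 = 52608$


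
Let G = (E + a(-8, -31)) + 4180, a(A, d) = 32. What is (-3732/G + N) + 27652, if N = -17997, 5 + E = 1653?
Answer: 14143642/1465 ≈ 9654.4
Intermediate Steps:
E = 1648 (E = -5 + 1653 = 1648)
G = 5860 (G = (1648 + 32) + 4180 = 1680 + 4180 = 5860)
(-3732/G + N) + 27652 = (-3732/5860 - 17997) + 27652 = (-3732*1/5860 - 17997) + 27652 = (-933/1465 - 17997) + 27652 = -26366538/1465 + 27652 = 14143642/1465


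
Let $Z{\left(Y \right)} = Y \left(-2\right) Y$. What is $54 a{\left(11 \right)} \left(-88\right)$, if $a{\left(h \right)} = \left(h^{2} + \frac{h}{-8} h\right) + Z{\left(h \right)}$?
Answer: $646866$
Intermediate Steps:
$Z{\left(Y \right)} = - 2 Y^{2}$ ($Z{\left(Y \right)} = - 2 Y Y = - 2 Y^{2}$)
$a{\left(h \right)} = - \frac{9 h^{2}}{8}$ ($a{\left(h \right)} = \left(h^{2} + \frac{h}{-8} h\right) - 2 h^{2} = \left(h^{2} + h \left(- \frac{1}{8}\right) h\right) - 2 h^{2} = \left(h^{2} + - \frac{h}{8} h\right) - 2 h^{2} = \left(h^{2} - \frac{h^{2}}{8}\right) - 2 h^{2} = \frac{7 h^{2}}{8} - 2 h^{2} = - \frac{9 h^{2}}{8}$)
$54 a{\left(11 \right)} \left(-88\right) = 54 \left(- \frac{9 \cdot 11^{2}}{8}\right) \left(-88\right) = 54 \left(\left(- \frac{9}{8}\right) 121\right) \left(-88\right) = 54 \left(- \frac{1089}{8}\right) \left(-88\right) = \left(- \frac{29403}{4}\right) \left(-88\right) = 646866$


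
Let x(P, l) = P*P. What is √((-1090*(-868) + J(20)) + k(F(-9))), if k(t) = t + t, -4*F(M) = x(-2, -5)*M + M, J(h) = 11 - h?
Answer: √3784534/2 ≈ 972.69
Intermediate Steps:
x(P, l) = P²
F(M) = -5*M/4 (F(M) = -((-2)²*M + M)/4 = -(4*M + M)/4 = -5*M/4)
k(t) = 2*t
√((-1090*(-868) + J(20)) + k(F(-9))) = √((-1090*(-868) + (11 - 1*20)) + 2*(-5/4*(-9))) = √((946120 + (11 - 20)) + 2*(45/4)) = √((946120 - 9) + 45/2) = √(946111 + 45/2) = √(1892267/2) = √3784534/2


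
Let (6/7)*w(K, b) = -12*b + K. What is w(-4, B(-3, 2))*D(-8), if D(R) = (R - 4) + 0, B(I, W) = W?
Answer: 392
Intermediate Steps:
w(K, b) = -14*b + 7*K/6 (w(K, b) = 7*(-12*b + K)/6 = 7*(K - 12*b)/6 = -14*b + 7*K/6)
D(R) = -4 + R (D(R) = (-4 + R) + 0 = -4 + R)
w(-4, B(-3, 2))*D(-8) = (-14*2 + (7/6)*(-4))*(-4 - 8) = (-28 - 14/3)*(-12) = -98/3*(-12) = 392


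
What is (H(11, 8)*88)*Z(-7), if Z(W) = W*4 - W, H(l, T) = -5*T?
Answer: 73920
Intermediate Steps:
Z(W) = 3*W (Z(W) = 4*W - W = 3*W)
(H(11, 8)*88)*Z(-7) = (-5*8*88)*(3*(-7)) = -40*88*(-21) = -3520*(-21) = 73920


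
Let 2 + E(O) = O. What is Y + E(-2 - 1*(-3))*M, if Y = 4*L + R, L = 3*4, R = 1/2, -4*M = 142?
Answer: 84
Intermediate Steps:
M = -71/2 (M = -1/4*142 = -71/2 ≈ -35.500)
R = 1/2 ≈ 0.50000
L = 12
E(O) = -2 + O
Y = 97/2 (Y = 4*12 + 1/2 = 48 + 1/2 = 97/2 ≈ 48.500)
Y + E(-2 - 1*(-3))*M = 97/2 + (-2 + (-2 - 1*(-3)))*(-71/2) = 97/2 + (-2 + (-2 + 3))*(-71/2) = 97/2 + (-2 + 1)*(-71/2) = 97/2 - 1*(-71/2) = 97/2 + 71/2 = 84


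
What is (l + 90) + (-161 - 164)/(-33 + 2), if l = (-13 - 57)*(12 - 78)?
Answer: 146335/31 ≈ 4720.5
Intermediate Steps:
l = 4620 (l = -70*(-66) = 4620)
(l + 90) + (-161 - 164)/(-33 + 2) = (4620 + 90) + (-161 - 164)/(-33 + 2) = 4710 - 325/(-31) = 4710 - 325*(-1/31) = 4710 + 325/31 = 146335/31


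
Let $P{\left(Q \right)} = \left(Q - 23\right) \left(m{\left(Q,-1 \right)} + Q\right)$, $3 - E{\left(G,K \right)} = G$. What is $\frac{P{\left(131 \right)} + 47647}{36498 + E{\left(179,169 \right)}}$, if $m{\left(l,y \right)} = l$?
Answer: $\frac{75943}{36322} \approx 2.0908$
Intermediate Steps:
$E{\left(G,K \right)} = 3 - G$
$P{\left(Q \right)} = 2 Q \left(-23 + Q\right)$ ($P{\left(Q \right)} = \left(Q - 23\right) \left(Q + Q\right) = \left(-23 + Q\right) 2 Q = 2 Q \left(-23 + Q\right)$)
$\frac{P{\left(131 \right)} + 47647}{36498 + E{\left(179,169 \right)}} = \frac{2 \cdot 131 \left(-23 + 131\right) + 47647}{36498 + \left(3 - 179\right)} = \frac{2 \cdot 131 \cdot 108 + 47647}{36498 + \left(3 - 179\right)} = \frac{28296 + 47647}{36498 - 176} = \frac{75943}{36322}$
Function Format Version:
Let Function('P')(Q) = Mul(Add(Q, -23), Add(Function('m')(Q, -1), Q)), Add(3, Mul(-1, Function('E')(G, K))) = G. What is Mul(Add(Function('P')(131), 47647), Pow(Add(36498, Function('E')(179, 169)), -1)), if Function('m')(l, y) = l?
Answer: Rational(75943, 36322) ≈ 2.0908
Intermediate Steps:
Function('E')(G, K) = Add(3, Mul(-1, G))
Function('P')(Q) = Mul(2, Q, Add(-23, Q)) (Function('P')(Q) = Mul(Add(Q, -23), Add(Q, Q)) = Mul(Add(-23, Q), Mul(2, Q)) = Mul(2, Q, Add(-23, Q)))
Mul(Add(Function('P')(131), 47647), Pow(Add(36498, Function('E')(179, 169)), -1)) = Mul(Add(Mul(2, 131, Add(-23, 131)), 47647), Pow(Add(36498, Add(3, Mul(-1, 179))), -1)) = Mul(Add(Mul(2, 131, 108), 47647), Pow(Add(36498, Add(3, -179)), -1)) = Mul(Add(28296, 47647), Pow(Add(36498, -176), -1)) = Mul(75943, Pow(36322, -1)) = Mul(75943, Rational(1, 36322)) = Rational(75943, 36322)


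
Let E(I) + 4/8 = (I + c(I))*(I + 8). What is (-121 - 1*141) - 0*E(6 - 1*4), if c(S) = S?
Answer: -262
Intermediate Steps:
E(I) = -½ + 2*I*(8 + I) (E(I) = -½ + (I + I)*(I + 8) = -½ + (2*I)*(8 + I) = -½ + 2*I*(8 + I))
(-121 - 1*141) - 0*E(6 - 1*4) = (-121 - 1*141) - 0*(-½ + 2*(6 - 1*4)² + 16*(6 - 1*4)) = (-121 - 141) - 0*(-½ + 2*(6 - 4)² + 16*(6 - 4)) = -262 - 0*(-½ + 2*2² + 16*2) = -262 - 0*(-½ + 2*4 + 32) = -262 - 0*(-½ + 8 + 32) = -262 - 0*79/2 = -262 - 1*0 = -262 + 0 = -262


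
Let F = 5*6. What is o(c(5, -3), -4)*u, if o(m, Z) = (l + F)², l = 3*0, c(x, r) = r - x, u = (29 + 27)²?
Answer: 2822400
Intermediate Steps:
u = 3136 (u = 56² = 3136)
F = 30
l = 0
o(m, Z) = 900 (o(m, Z) = (0 + 30)² = 30² = 900)
o(c(5, -3), -4)*u = 900*3136 = 2822400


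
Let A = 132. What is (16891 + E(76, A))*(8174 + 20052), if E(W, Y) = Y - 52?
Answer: 479023446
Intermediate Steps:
E(W, Y) = -52 + Y
(16891 + E(76, A))*(8174 + 20052) = (16891 + (-52 + 132))*(8174 + 20052) = (16891 + 80)*28226 = 16971*28226 = 479023446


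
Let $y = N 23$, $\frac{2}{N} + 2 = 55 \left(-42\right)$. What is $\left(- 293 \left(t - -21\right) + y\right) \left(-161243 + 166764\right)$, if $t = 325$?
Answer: $- \frac{647022503311}{1156} \approx -5.5971 \cdot 10^{8}$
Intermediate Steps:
$N = - \frac{1}{1156}$ ($N = \frac{2}{-2 + 55 \left(-42\right)} = \frac{2}{-2 - 2310} = \frac{2}{-2312} = 2 \left(- \frac{1}{2312}\right) = - \frac{1}{1156} \approx -0.00086505$)
$y = - \frac{23}{1156}$ ($y = \left(- \frac{1}{1156}\right) 23 = - \frac{23}{1156} \approx -0.019896$)
$\left(- 293 \left(t - -21\right) + y\right) \left(-161243 + 166764\right) = \left(- 293 \left(325 - -21\right) - \frac{23}{1156}\right) \left(-161243 + 166764\right) = \left(- 293 \left(325 + \left(-59 + 80\right)\right) - \frac{23}{1156}\right) 5521 = \left(- 293 \left(325 + 21\right) - \frac{23}{1156}\right) 5521 = \left(\left(-293\right) 346 - \frac{23}{1156}\right) 5521 = \left(-101378 - \frac{23}{1156}\right) 5521 = \left(- \frac{117192991}{1156}\right) 5521 = - \frac{647022503311}{1156}$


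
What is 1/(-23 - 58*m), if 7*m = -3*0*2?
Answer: -1/23 ≈ -0.043478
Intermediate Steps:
m = 0 (m = (-3*0*2)/7 = (0*2)/7 = (1/7)*0 = 0)
1/(-23 - 58*m) = 1/(-23 - 58*0) = 1/(-23 + 0) = 1/(-23) = -1/23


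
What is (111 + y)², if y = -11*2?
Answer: 7921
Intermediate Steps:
y = -22
(111 + y)² = (111 - 22)² = 89² = 7921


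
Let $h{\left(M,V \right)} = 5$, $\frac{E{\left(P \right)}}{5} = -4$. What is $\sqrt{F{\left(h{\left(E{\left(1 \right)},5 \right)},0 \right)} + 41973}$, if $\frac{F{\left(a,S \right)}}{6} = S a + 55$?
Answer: $\sqrt{42303} \approx 205.68$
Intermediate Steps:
$E{\left(P \right)} = -20$ ($E{\left(P \right)} = 5 \left(-4\right) = -20$)
$F{\left(a,S \right)} = 330 + 6 S a$ ($F{\left(a,S \right)} = 6 \left(S a + 55\right) = 6 \left(55 + S a\right) = 330 + 6 S a$)
$\sqrt{F{\left(h{\left(E{\left(1 \right)},5 \right)},0 \right)} + 41973} = \sqrt{\left(330 + 6 \cdot 0 \cdot 5\right) + 41973} = \sqrt{\left(330 + 0\right) + 41973} = \sqrt{330 + 41973} = \sqrt{42303}$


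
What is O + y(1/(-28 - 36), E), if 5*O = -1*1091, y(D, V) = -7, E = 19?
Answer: -1126/5 ≈ -225.20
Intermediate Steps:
O = -1091/5 (O = (-1*1091)/5 = (1/5)*(-1091) = -1091/5 ≈ -218.20)
O + y(1/(-28 - 36), E) = -1091/5 - 7 = -1126/5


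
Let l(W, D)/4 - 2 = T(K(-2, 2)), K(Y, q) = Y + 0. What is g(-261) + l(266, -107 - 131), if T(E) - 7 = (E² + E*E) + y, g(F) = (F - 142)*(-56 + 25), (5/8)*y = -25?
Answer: 12401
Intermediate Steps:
y = -40 (y = (8/5)*(-25) = -40)
K(Y, q) = Y
g(F) = 4402 - 31*F (g(F) = (-142 + F)*(-31) = 4402 - 31*F)
T(E) = -33 + 2*E² (T(E) = 7 + ((E² + E*E) - 40) = 7 + ((E² + E²) - 40) = 7 + (2*E² - 40) = 7 + (-40 + 2*E²) = -33 + 2*E²)
l(W, D) = -92 (l(W, D) = 8 + 4*(-33 + 2*(-2)²) = 8 + 4*(-33 + 2*4) = 8 + 4*(-33 + 8) = 8 + 4*(-25) = 8 - 100 = -92)
g(-261) + l(266, -107 - 131) = (4402 - 31*(-261)) - 92 = (4402 + 8091) - 92 = 12493 - 92 = 12401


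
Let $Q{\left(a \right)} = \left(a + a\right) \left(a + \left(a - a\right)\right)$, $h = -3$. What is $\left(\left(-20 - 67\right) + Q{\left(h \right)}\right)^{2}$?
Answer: $4761$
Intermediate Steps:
$Q{\left(a \right)} = 2 a^{2}$ ($Q{\left(a \right)} = 2 a \left(a + 0\right) = 2 a a = 2 a^{2}$)
$\left(\left(-20 - 67\right) + Q{\left(h \right)}\right)^{2} = \left(\left(-20 - 67\right) + 2 \left(-3\right)^{2}\right)^{2} = \left(-87 + 2 \cdot 9\right)^{2} = \left(-87 + 18\right)^{2} = \left(-69\right)^{2} = 4761$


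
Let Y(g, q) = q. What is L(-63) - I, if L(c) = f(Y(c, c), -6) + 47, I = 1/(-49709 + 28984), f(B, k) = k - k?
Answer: 974076/20725 ≈ 47.000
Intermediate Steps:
f(B, k) = 0
I = -1/20725 (I = 1/(-20725) = -1/20725 ≈ -4.8251e-5)
L(c) = 47 (L(c) = 0 + 47 = 47)
L(-63) - I = 47 - 1*(-1/20725) = 47 + 1/20725 = 974076/20725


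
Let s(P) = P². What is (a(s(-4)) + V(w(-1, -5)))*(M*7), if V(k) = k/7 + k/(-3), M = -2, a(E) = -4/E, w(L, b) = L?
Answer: ⅚ ≈ 0.83333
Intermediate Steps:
V(k) = -4*k/21 (V(k) = k*(⅐) + k*(-⅓) = k/7 - k/3 = -4*k/21)
(a(s(-4)) + V(w(-1, -5)))*(M*7) = (-4/((-4)²) - 4/21*(-1))*(-2*7) = (-4/16 + 4/21)*(-14) = (-4*1/16 + 4/21)*(-14) = (-¼ + 4/21)*(-14) = -5/84*(-14) = ⅚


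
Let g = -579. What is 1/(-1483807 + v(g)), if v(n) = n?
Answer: -1/1484386 ≈ -6.7368e-7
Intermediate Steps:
1/(-1483807 + v(g)) = 1/(-1483807 - 579) = 1/(-1484386) = -1/1484386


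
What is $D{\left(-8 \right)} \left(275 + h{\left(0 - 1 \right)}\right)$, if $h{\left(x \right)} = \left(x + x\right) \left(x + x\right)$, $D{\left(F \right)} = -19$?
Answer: $-5301$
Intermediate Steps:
$h{\left(x \right)} = 4 x^{2}$ ($h{\left(x \right)} = 2 x 2 x = 4 x^{2}$)
$D{\left(-8 \right)} \left(275 + h{\left(0 - 1 \right)}\right) = - 19 \left(275 + 4 \left(0 - 1\right)^{2}\right) = - 19 \left(275 + 4 \left(-1\right)^{2}\right) = - 19 \left(275 + 4 \cdot 1\right) = - 19 \left(275 + 4\right) = \left(-19\right) 279 = -5301$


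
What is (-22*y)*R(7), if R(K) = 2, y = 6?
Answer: -264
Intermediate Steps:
(-22*y)*R(7) = -22*6*2 = -132*2 = -264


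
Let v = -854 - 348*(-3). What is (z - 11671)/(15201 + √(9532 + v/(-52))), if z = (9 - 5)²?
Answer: -1535453010/2002527563 + 3885*√6441162/2002527563 ≈ -0.76183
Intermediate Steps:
z = 16 (z = 4² = 16)
v = 190 (v = -854 - 1*(-1044) = -854 + 1044 = 190)
(z - 11671)/(15201 + √(9532 + v/(-52))) = (16 - 11671)/(15201 + √(9532 + 190/(-52))) = -11655/(15201 + √(9532 + 190*(-1/52))) = -11655/(15201 + √(9532 - 95/26)) = -11655/(15201 + √(247737/26)) = -11655/(15201 + √6441162/26)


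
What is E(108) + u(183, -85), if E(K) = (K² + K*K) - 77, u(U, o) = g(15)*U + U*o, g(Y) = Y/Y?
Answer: 7879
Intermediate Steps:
g(Y) = 1
u(U, o) = U + U*o (u(U, o) = 1*U + U*o = U + U*o)
E(K) = -77 + 2*K² (E(K) = (K² + K²) - 77 = 2*K² - 77 = -77 + 2*K²)
E(108) + u(183, -85) = (-77 + 2*108²) + 183*(1 - 85) = (-77 + 2*11664) + 183*(-84) = (-77 + 23328) - 15372 = 23251 - 15372 = 7879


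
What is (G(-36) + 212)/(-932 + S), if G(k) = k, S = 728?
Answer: -44/51 ≈ -0.86275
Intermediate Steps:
(G(-36) + 212)/(-932 + S) = (-36 + 212)/(-932 + 728) = 176/(-204) = -1/204*176 = -44/51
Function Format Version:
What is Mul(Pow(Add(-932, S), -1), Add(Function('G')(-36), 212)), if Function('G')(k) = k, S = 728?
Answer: Rational(-44, 51) ≈ -0.86275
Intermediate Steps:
Mul(Pow(Add(-932, S), -1), Add(Function('G')(-36), 212)) = Mul(Pow(Add(-932, 728), -1), Add(-36, 212)) = Mul(Pow(-204, -1), 176) = Mul(Rational(-1, 204), 176) = Rational(-44, 51)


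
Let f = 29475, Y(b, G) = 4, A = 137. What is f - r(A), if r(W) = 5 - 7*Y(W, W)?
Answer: 29498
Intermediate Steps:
r(W) = -23 (r(W) = 5 - 7*4 = 5 - 28 = -23)
f - r(A) = 29475 - 1*(-23) = 29475 + 23 = 29498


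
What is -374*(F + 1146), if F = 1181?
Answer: -870298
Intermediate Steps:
-374*(F + 1146) = -374*(1181 + 1146) = -374*2327 = -870298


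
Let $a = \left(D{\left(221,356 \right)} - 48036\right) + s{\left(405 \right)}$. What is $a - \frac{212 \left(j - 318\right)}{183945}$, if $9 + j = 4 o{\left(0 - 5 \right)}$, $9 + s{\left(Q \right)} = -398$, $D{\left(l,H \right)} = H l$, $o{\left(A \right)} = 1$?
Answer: $\frac{5561277661}{183945} \approx 30233.0$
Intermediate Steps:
$s{\left(Q \right)} = -407$ ($s{\left(Q \right)} = -9 - 398 = -407$)
$a = 30233$ ($a = \left(356 \cdot 221 - 48036\right) - 407 = \left(78676 - 48036\right) - 407 = 30640 - 407 = 30233$)
$j = -5$ ($j = -9 + 4 \cdot 1 = -9 + 4 = -5$)
$a - \frac{212 \left(j - 318\right)}{183945} = 30233 - \frac{212 \left(-5 - 318\right)}{183945} = 30233 - 212 \left(-323\right) \frac{1}{183945} = 30233 - \left(-68476\right) \frac{1}{183945} = 30233 - - \frac{68476}{183945} = 30233 + \frac{68476}{183945} = \frac{5561277661}{183945}$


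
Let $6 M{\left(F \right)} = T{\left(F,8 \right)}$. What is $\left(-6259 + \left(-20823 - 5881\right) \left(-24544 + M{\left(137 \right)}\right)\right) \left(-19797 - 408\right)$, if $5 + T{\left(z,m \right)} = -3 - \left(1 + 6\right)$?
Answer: $-13244043652785$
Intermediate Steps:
$T{\left(z,m \right)} = -15$ ($T{\left(z,m \right)} = -5 - 10 = -15$)
$M{\left(F \right)} = - \frac{5}{2}$ ($M{\left(F \right)} = \frac{1}{6} \left(-15\right) = - \frac{5}{2}$)
$\left(-6259 + \left(-20823 - 5881\right) \left(-24544 + M{\left(137 \right)}\right)\right) \left(-19797 - 408\right) = \left(-6259 + \left(-20823 - 5881\right) \left(-24544 - \frac{5}{2}\right)\right) \left(-19797 - 408\right) = \left(-6259 - -655489736\right) \left(-19797 - 408\right) = \left(-6259 + 655489736\right) \left(-20205\right) = 655483477 \left(-20205\right) = -13244043652785$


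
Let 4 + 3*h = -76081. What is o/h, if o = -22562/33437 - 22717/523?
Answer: 15959757/9176140123 ≈ 0.0017393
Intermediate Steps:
h = -76085/3 (h = -4/3 + (⅓)*(-76081) = -4/3 - 76081/3 = -76085/3 ≈ -25362.)
o = -26599595/603019 (o = -22562*1/33437 - 22717*1/523 = -778/1153 - 22717/523 = -26599595/603019 ≈ -44.111)
o/h = -26599595/(603019*(-76085/3)) = -26599595/603019*(-3/76085) = 15959757/9176140123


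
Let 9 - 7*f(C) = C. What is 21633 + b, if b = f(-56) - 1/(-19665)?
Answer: 2979168847/137655 ≈ 21642.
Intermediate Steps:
f(C) = 9/7 - C/7
b = 1278232/137655 (b = (9/7 - ⅐*(-56)) - 1/(-19665) = (9/7 + 8) - 1*(-1/19665) = 65/7 + 1/19665 = 1278232/137655 ≈ 9.2858)
21633 + b = 21633 + 1278232/137655 = 2979168847/137655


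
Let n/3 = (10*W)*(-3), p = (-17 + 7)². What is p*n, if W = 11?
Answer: -99000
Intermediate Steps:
p = 100 (p = (-10)² = 100)
n = -990 (n = 3*((10*11)*(-3)) = 3*(110*(-3)) = 3*(-330) = -990)
p*n = 100*(-990) = -99000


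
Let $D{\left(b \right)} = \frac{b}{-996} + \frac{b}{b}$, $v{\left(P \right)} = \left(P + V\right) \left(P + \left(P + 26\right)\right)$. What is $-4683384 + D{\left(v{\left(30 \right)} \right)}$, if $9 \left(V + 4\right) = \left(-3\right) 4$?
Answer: $- \frac{3498488692}{747} \approx -4.6834 \cdot 10^{6}$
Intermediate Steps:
$V = - \frac{16}{3}$ ($V = -4 + \frac{\left(-3\right) 4}{9} = -4 + \frac{1}{9} \left(-12\right) = -4 - \frac{4}{3} = - \frac{16}{3} \approx -5.3333$)
$v{\left(P \right)} = \left(26 + 2 P\right) \left(- \frac{16}{3} + P\right)$ ($v{\left(P \right)} = \left(P - \frac{16}{3}\right) \left(P + \left(P + 26\right)\right) = \left(- \frac{16}{3} + P\right) \left(P + \left(26 + P\right)\right) = \left(- \frac{16}{3} + P\right) \left(26 + 2 P\right) = \left(26 + 2 P\right) \left(- \frac{16}{3} + P\right)$)
$D{\left(b \right)} = 1 - \frac{b}{996}$ ($D{\left(b \right)} = b \left(- \frac{1}{996}\right) + 1 = - \frac{b}{996} + 1 = 1 - \frac{b}{996}$)
$-4683384 + D{\left(v{\left(30 \right)} \right)} = -4683384 + \left(1 - \frac{- \frac{416}{3} + 2 \cdot 30^{2} + \frac{46}{3} \cdot 30}{996}\right) = -4683384 + \left(1 - \frac{- \frac{416}{3} + 2 \cdot 900 + 460}{996}\right) = -4683384 + \left(1 - \frac{- \frac{416}{3} + 1800 + 460}{996}\right) = -4683384 + \left(1 - \frac{1591}{747}\right) = -4683384 - \frac{844}{747} = - \frac{3498488692}{747}$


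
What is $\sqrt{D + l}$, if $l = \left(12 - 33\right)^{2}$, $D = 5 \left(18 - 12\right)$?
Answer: $\sqrt{471} \approx 21.703$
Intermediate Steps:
$D = 30$ ($D = 5 \cdot 6 = 30$)
$l = 441$ ($l = \left(-21\right)^{2} = 441$)
$\sqrt{D + l} = \sqrt{30 + 441} = \sqrt{471}$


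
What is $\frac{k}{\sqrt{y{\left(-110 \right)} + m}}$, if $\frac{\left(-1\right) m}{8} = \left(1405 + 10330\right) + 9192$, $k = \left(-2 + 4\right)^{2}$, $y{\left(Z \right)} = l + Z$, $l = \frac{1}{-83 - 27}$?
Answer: $- \frac{4 i \sqrt{2027064710}}{18427861} \approx - 0.0097728 i$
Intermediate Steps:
$l = - \frac{1}{110}$ ($l = \frac{1}{-110} = - \frac{1}{110} \approx -0.0090909$)
$y{\left(Z \right)} = - \frac{1}{110} + Z$
$k = 4$ ($k = 2^{2} = 4$)
$m = -167416$ ($m = - 8 \left(\left(1405 + 10330\right) + 9192\right) = - 8 \left(11735 + 9192\right) = \left(-8\right) 20927 = -167416$)
$\frac{k}{\sqrt{y{\left(-110 \right)} + m}} = \frac{4}{\sqrt{\left(- \frac{1}{110} - 110\right) - 167416}} = \frac{4}{\sqrt{- \frac{12101}{110} - 167416}} = \frac{4}{\sqrt{- \frac{18427861}{110}}} = \frac{4}{\frac{1}{110} i \sqrt{2027064710}} = 4 \left(- \frac{i \sqrt{2027064710}}{18427861}\right) = - \frac{4 i \sqrt{2027064710}}{18427861}$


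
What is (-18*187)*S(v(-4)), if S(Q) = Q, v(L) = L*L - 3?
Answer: -43758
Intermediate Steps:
v(L) = -3 + L² (v(L) = L² - 3 = -3 + L²)
(-18*187)*S(v(-4)) = (-18*187)*(-3 + (-4)²) = -3366*(-3 + 16) = -3366*13 = -43758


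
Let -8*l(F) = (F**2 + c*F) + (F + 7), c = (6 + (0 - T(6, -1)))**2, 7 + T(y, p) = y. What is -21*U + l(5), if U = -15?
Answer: 1119/4 ≈ 279.75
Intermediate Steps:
T(y, p) = -7 + y
c = 49 (c = (6 + (0 - (-7 + 6)))**2 = (6 + (0 - 1*(-1)))**2 = (6 + (0 + 1))**2 = (6 + 1)**2 = 7**2 = 49)
l(F) = -7/8 - 25*F/4 - F**2/8 (l(F) = -((F**2 + 49*F) + (F + 7))/8 = -((F**2 + 49*F) + (7 + F))/8 = -(7 + F**2 + 50*F)/8 = -7/8 - 25*F/4 - F**2/8)
-21*U + l(5) = -21*(-15) + (-7/8 - 25/4*5 - 1/8*5**2) = 315 + (-7/8 - 125/4 - 1/8*25) = 315 + (-7/8 - 125/4 - 25/8) = 315 - 141/4 = 1119/4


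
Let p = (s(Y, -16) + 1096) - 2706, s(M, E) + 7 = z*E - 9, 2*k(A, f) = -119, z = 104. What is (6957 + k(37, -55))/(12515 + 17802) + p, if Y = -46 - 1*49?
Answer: -199472065/60634 ≈ -3289.8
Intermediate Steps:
Y = -95 (Y = -46 - 49 = -95)
k(A, f) = -119/2 (k(A, f) = (1/2)*(-119) = -119/2)
s(M, E) = -16 + 104*E (s(M, E) = -7 + (104*E - 9) = -7 + (-9 + 104*E) = -16 + 104*E)
p = -3290 (p = ((-16 + 104*(-16)) + 1096) - 2706 = ((-16 - 1664) + 1096) - 2706 = (-1680 + 1096) - 2706 = -584 - 2706 = -3290)
(6957 + k(37, -55))/(12515 + 17802) + p = (6957 - 119/2)/(12515 + 17802) - 3290 = (13795/2)/30317 - 3290 = (13795/2)*(1/30317) - 3290 = 13795/60634 - 3290 = -199472065/60634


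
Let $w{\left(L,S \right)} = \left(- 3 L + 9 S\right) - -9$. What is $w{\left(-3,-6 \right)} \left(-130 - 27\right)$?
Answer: $5652$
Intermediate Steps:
$w{\left(L,S \right)} = 9 - 3 L + 9 S$ ($w{\left(L,S \right)} = \left(- 3 L + 9 S\right) + 9 = 9 - 3 L + 9 S$)
$w{\left(-3,-6 \right)} \left(-130 - 27\right) = \left(9 - -9 + 9 \left(-6\right)\right) \left(-130 - 27\right) = \left(9 + 9 - 54\right) \left(-157\right) = \left(-36\right) \left(-157\right) = 5652$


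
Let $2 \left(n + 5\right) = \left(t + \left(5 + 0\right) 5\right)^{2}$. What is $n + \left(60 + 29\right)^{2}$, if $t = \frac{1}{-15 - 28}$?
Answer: $\frac{15213422}{1849} \approx 8227.9$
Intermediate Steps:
$t = - \frac{1}{43}$ ($t = \frac{1}{-43} = - \frac{1}{43} \approx -0.023256$)
$n = \frac{567493}{1849}$ ($n = -5 + \frac{\left(- \frac{1}{43} + \left(5 + 0\right) 5\right)^{2}}{2} = -5 + \frac{\left(- \frac{1}{43} + 5 \cdot 5\right)^{2}}{2} = -5 + \frac{\left(- \frac{1}{43} + 25\right)^{2}}{2} = -5 + \frac{\left(\frac{1074}{43}\right)^{2}}{2} = -5 + \frac{1}{2} \cdot \frac{1153476}{1849} = -5 + \frac{576738}{1849} = \frac{567493}{1849} \approx 306.92$)
$n + \left(60 + 29\right)^{2} = \frac{567493}{1849} + \left(60 + 29\right)^{2} = \frac{567493}{1849} + 89^{2} = \frac{567493}{1849} + 7921 = \frac{15213422}{1849}$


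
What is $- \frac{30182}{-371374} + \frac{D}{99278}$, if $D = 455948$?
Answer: $\frac{43080910287}{9217316993} \approx 4.6739$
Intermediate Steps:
$- \frac{30182}{-371374} + \frac{D}{99278} = - \frac{30182}{-371374} + \frac{455948}{99278} = \left(-30182\right) \left(- \frac{1}{371374}\right) + 455948 \cdot \frac{1}{99278} = \frac{15091}{185687} + \frac{227974}{49639} = \frac{43080910287}{9217316993}$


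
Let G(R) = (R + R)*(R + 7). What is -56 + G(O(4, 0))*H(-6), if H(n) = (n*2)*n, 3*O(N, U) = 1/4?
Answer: 29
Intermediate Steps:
O(N, U) = 1/12 (O(N, U) = (⅓)/4 = (⅓)*(¼) = 1/12)
G(R) = 2*R*(7 + R) (G(R) = (2*R)*(7 + R) = 2*R*(7 + R))
H(n) = 2*n² (H(n) = (2*n)*n = 2*n²)
-56 + G(O(4, 0))*H(-6) = -56 + (2*(1/12)*(7 + 1/12))*(2*(-6)²) = -56 + (2*(1/12)*(85/12))*(2*36) = -56 + (85/72)*72 = -56 + 85 = 29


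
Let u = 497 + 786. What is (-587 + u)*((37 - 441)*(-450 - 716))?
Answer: 327860544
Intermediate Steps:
u = 1283
(-587 + u)*((37 - 441)*(-450 - 716)) = (-587 + 1283)*((37 - 441)*(-450 - 716)) = 696*(-404*(-1166)) = 696*471064 = 327860544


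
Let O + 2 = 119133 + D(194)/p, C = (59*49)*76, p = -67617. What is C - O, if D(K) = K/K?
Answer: 6801255946/67617 ≈ 1.0059e+5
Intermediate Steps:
D(K) = 1
C = 219716 (C = 2891*76 = 219716)
O = 8055280826/67617 (O = -2 + (119133 + 1/(-67617)) = -2 + (119133 + 1*(-1/67617)) = -2 + (119133 - 1/67617) = -2 + 8055416060/67617 = 8055280826/67617 ≈ 1.1913e+5)
C - O = 219716 - 1*8055280826/67617 = 219716 - 8055280826/67617 = 6801255946/67617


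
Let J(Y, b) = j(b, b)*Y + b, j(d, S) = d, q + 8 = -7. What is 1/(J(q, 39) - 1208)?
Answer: -1/1754 ≈ -0.00057013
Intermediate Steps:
q = -15 (q = -8 - 7 = -15)
J(Y, b) = b + Y*b (J(Y, b) = b*Y + b = Y*b + b = b + Y*b)
1/(J(q, 39) - 1208) = 1/(39*(1 - 15) - 1208) = 1/(39*(-14) - 1208) = 1/(-546 - 1208) = 1/(-1754) = -1/1754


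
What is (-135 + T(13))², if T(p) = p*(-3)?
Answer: 30276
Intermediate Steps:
T(p) = -3*p
(-135 + T(13))² = (-135 - 3*13)² = (-135 - 39)² = (-174)² = 30276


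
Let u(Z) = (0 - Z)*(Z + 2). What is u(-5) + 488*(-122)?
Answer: -59551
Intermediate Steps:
u(Z) = -Z*(2 + Z) (u(Z) = (-Z)*(2 + Z) = -Z*(2 + Z))
u(-5) + 488*(-122) = -1*(-5)*(2 - 5) + 488*(-122) = -1*(-5)*(-3) - 59536 = -15 - 59536 = -59551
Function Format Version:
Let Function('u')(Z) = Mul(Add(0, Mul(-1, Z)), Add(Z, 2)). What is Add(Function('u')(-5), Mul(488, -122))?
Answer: -59551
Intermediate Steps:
Function('u')(Z) = Mul(-1, Z, Add(2, Z)) (Function('u')(Z) = Mul(Mul(-1, Z), Add(2, Z)) = Mul(-1, Z, Add(2, Z)))
Add(Function('u')(-5), Mul(488, -122)) = Add(Mul(-1, -5, Add(2, -5)), Mul(488, -122)) = Add(Mul(-1, -5, -3), -59536) = Add(-15, -59536) = -59551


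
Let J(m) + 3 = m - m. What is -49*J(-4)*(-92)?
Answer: -13524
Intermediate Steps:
J(m) = -3 (J(m) = -3 + (m - m) = -3 + 0 = -3)
-49*J(-4)*(-92) = -49*(-3)*(-92) = 147*(-92) = -13524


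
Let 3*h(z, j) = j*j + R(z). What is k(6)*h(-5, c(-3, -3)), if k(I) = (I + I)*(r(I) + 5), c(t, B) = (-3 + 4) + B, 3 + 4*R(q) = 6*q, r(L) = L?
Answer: -187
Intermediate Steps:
R(q) = -¾ + 3*q/2 (R(q) = -¾ + (6*q)/4 = -¾ + 3*q/2)
c(t, B) = 1 + B
k(I) = 2*I*(5 + I) (k(I) = (I + I)*(I + 5) = (2*I)*(5 + I) = 2*I*(5 + I))
h(z, j) = -¼ + z/2 + j²/3 (h(z, j) = (j*j + (-¾ + 3*z/2))/3 = (j² + (-¾ + 3*z/2))/3 = (-¾ + j² + 3*z/2)/3 = -¼ + z/2 + j²/3)
k(6)*h(-5, c(-3, -3)) = (2*6*(5 + 6))*(-¼ + (½)*(-5) + (1 - 3)²/3) = (2*6*11)*(-¼ - 5/2 + (⅓)*(-2)²) = 132*(-¼ - 5/2 + (⅓)*4) = 132*(-¼ - 5/2 + 4/3) = 132*(-17/12) = -187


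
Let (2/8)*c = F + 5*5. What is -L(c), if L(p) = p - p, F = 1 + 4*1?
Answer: 0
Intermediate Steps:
F = 5 (F = 1 + 4 = 5)
c = 120 (c = 4*(5 + 5*5) = 4*(5 + 25) = 4*30 = 120)
L(p) = 0
-L(c) = -1*0 = 0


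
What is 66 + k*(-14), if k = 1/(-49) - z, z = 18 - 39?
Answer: -1594/7 ≈ -227.71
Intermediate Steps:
z = -21
k = 1028/49 (k = 1/(-49) - 1*(-21) = -1/49 + 21 = 1028/49 ≈ 20.980)
66 + k*(-14) = 66 + (1028/49)*(-14) = 66 - 2056/7 = -1594/7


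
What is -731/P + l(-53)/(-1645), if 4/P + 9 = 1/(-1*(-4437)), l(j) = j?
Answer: 706161338/429345 ≈ 1644.7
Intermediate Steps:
P = -4437/9983 (P = 4/(-9 + 1/(-1*(-4437))) = 4/(-9 + 1/4437) = 4/(-39932/4437) = 4*(-4437/39932) = -4437/9983 ≈ -0.44446)
-731/P + l(-53)/(-1645) = -731/(-4437/9983) - 53/(-1645) = -731*(-9983/4437) - 53*(-1/1645) = 429269/261 + 53/1645 = 706161338/429345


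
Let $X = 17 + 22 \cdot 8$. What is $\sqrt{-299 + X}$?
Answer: $i \sqrt{106} \approx 10.296 i$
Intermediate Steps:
$X = 193$ ($X = 17 + 176 = 193$)
$\sqrt{-299 + X} = \sqrt{-299 + 193} = \sqrt{-106} = i \sqrt{106}$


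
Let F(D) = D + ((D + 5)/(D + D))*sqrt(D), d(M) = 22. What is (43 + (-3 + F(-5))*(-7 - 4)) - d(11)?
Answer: 0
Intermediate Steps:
F(D) = D + (5 + D)/(2*sqrt(D)) (F(D) = D + ((5 + D)/((2*D)))*sqrt(D) = D + ((5 + D)*(1/(2*D)))*sqrt(D) = D + ((5 + D)/(2*D))*sqrt(D) = D + (5 + D)/(2*sqrt(D)))
(43 + (-3 + F(-5))*(-7 - 4)) - d(11) = (43 + (-3 + (5 - 5 + 2*(-5)**(3/2))/(2*sqrt(-5)))*(-7 - 4)) - 1*22 = (43 + (-3 + (-I*sqrt(5)/5)*(5 - 5 + 2*(-5*I*sqrt(5)))/2)*(-11)) - 22 = (43 + (-3 + (-I*sqrt(5)/5)*(5 - 5 - 10*I*sqrt(5))/2)*(-11)) - 22 = (43 + (-3 + (-I*sqrt(5)/5)*(-10*I*sqrt(5))/2)*(-11)) - 22 = (43 + (-3 - 5)*(-11)) - 22 = (43 - 8*(-11)) - 22 = (43 + 88) - 22 = 131 - 22 = 109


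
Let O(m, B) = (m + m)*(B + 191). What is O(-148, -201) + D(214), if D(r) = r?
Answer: 3174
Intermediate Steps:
O(m, B) = 2*m*(191 + B) (O(m, B) = (2*m)*(191 + B) = 2*m*(191 + B))
O(-148, -201) + D(214) = 2*(-148)*(191 - 201) + 214 = 2*(-148)*(-10) + 214 = 2960 + 214 = 3174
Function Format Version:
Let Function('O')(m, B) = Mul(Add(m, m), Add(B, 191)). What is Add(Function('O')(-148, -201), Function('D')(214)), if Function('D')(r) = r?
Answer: 3174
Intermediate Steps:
Function('O')(m, B) = Mul(2, m, Add(191, B)) (Function('O')(m, B) = Mul(Mul(2, m), Add(191, B)) = Mul(2, m, Add(191, B)))
Add(Function('O')(-148, -201), Function('D')(214)) = Add(Mul(2, -148, Add(191, -201)), 214) = Add(Mul(2, -148, -10), 214) = Add(2960, 214) = 3174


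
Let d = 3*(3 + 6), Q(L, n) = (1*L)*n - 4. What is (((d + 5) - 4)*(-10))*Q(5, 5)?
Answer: -5880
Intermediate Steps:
Q(L, n) = -4 + L*n (Q(L, n) = L*n - 4 = -4 + L*n)
d = 27 (d = 3*9 = 27)
(((d + 5) - 4)*(-10))*Q(5, 5) = (((27 + 5) - 4)*(-10))*(-4 + 5*5) = ((32 - 4)*(-10))*(-4 + 25) = (28*(-10))*21 = -280*21 = -5880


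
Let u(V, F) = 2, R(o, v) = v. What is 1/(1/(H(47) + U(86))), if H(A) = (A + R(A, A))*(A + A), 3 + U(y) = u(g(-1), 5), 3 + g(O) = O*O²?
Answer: 8835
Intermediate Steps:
g(O) = -3 + O³ (g(O) = -3 + O*O² = -3 + O³)
U(y) = -1 (U(y) = -3 + 2 = -1)
H(A) = 4*A² (H(A) = (A + A)*(A + A) = (2*A)*(2*A) = 4*A²)
1/(1/(H(47) + U(86))) = 1/(1/(4*47² - 1)) = 1/(1/(4*2209 - 1)) = 1/(1/(8836 - 1)) = 1/(1/8835) = 8835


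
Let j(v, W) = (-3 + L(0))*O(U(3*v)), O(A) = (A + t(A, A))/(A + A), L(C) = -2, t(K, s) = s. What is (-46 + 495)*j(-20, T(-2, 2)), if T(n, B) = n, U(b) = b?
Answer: -2245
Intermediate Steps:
O(A) = 1 (O(A) = (A + A)/(A + A) = (2*A)/((2*A)) = (2*A)*(1/(2*A)) = 1)
j(v, W) = -5 (j(v, W) = (-3 - 2)*1 = -5*1 = -5)
(-46 + 495)*j(-20, T(-2, 2)) = (-46 + 495)*(-5) = 449*(-5) = -2245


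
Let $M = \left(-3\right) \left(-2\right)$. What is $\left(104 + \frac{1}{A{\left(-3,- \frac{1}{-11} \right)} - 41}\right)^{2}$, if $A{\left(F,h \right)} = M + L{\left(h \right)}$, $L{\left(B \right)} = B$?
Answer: $\frac{1594005625}{147456} \approx 10810.0$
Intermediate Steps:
$M = 6$
$A{\left(F,h \right)} = 6 + h$
$\left(104 + \frac{1}{A{\left(-3,- \frac{1}{-11} \right)} - 41}\right)^{2} = \left(104 + \frac{1}{\left(6 - \frac{1}{-11}\right) - 41}\right)^{2} = \left(104 + \frac{1}{\left(6 - - \frac{1}{11}\right) - 41}\right)^{2} = \left(104 + \frac{1}{\left(6 + \frac{1}{11}\right) - 41}\right)^{2} = \left(104 + \frac{1}{\frac{67}{11} - 41}\right)^{2} = \left(104 + \frac{1}{- \frac{384}{11}}\right)^{2} = \left(104 - \frac{11}{384}\right)^{2} = \left(\frac{39925}{384}\right)^{2} = \frac{1594005625}{147456}$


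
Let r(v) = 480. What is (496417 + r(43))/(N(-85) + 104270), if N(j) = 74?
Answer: 496897/104344 ≈ 4.7621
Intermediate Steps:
(496417 + r(43))/(N(-85) + 104270) = (496417 + 480)/(74 + 104270) = 496897/104344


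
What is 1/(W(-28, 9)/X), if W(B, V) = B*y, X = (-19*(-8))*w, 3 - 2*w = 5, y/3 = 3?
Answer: 38/63 ≈ 0.60317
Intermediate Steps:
y = 9 (y = 3*3 = 9)
w = -1 (w = 3/2 - 1/2*5 = 3/2 - 5/2 = -1)
X = -152 (X = -19*(-8)*(-1) = 152*(-1) = -152)
W(B, V) = 9*B (W(B, V) = B*9 = 9*B)
1/(W(-28, 9)/X) = 1/((9*(-28))/(-152)) = 1/(-252*(-1/152)) = 1/(63/38) = 38/63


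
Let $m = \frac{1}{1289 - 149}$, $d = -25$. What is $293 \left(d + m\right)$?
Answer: $- \frac{8350207}{1140} \approx -7324.7$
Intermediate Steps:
$m = \frac{1}{1140} \approx 0.00087719$
$293 \left(d + m\right) = 293 \left(-25 + \frac{1}{1140}\right) = 293 \left(- \frac{28499}{1140}\right) = - \frac{8350207}{1140}$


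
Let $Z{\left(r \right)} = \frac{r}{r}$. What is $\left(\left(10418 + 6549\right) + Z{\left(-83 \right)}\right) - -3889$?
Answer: $20857$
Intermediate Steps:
$Z{\left(r \right)} = 1$
$\left(\left(10418 + 6549\right) + Z{\left(-83 \right)}\right) - -3889 = \left(\left(10418 + 6549\right) + 1\right) - -3889 = \left(16967 + 1\right) + 3889 = 16968 + 3889 = 20857$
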